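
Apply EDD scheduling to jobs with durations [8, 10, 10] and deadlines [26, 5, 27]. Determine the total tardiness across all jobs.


Sort by due date (EDD order): [(10, 5), (8, 26), (10, 27)]
Compute completion times and tardiness:
  Job 1: p=10, d=5, C=10, tardiness=max(0,10-5)=5
  Job 2: p=8, d=26, C=18, tardiness=max(0,18-26)=0
  Job 3: p=10, d=27, C=28, tardiness=max(0,28-27)=1
Total tardiness = 6

6


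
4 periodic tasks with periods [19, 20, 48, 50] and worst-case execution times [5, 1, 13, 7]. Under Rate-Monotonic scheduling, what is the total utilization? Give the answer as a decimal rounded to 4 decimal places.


Compute individual utilizations (exact fractions):
  Task 1: C/T = 5/19 (approx. 0.2632)
  Task 2: C/T = 1/20 (approx. 0.05)
  Task 3: C/T = 13/48 (approx. 0.2708)
  Task 4: C/T = 7/50 (approx. 0.14)
Total utilization U = 5/19 + 1/20 + 13/48 + 7/50 = 16507/22800
Rounded to 4 decimal places: U = 0.7240
RM (Liu & Layland) bound for 4 tasks = 0.756828; compare with U = 16507/22800 (approx. 0.723991)
U <= bound, so schedulable by RM sufficient condition.

0.7240


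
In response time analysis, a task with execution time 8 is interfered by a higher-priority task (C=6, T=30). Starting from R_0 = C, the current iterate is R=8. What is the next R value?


R_next = C + ceil(R_prev / T_hp) * C_hp
ceil(8 / 30) = ceil(0.2667) = 1
Interference = 1 * 6 = 6
R_next = 8 + 6 = 14

14


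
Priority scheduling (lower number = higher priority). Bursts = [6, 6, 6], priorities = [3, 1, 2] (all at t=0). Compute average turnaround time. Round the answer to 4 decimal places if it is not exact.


Sort by priority (ascending = highest first):
Order: [(1, 6), (2, 6), (3, 6)]
Completion times:
  Priority 1, burst=6, C=6
  Priority 2, burst=6, C=12
  Priority 3, burst=6, C=18
Average turnaround = 36/3 = 12.0

12.0


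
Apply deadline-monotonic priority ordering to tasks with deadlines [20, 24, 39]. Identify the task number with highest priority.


Sort tasks by relative deadline (ascending):
  Task 1: deadline = 20
  Task 2: deadline = 24
  Task 3: deadline = 39
Priority order (highest first): [1, 2, 3]
Highest priority task = 1

1


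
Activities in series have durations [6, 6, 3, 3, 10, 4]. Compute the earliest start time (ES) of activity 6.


Activity 6 starts after activities 1 through 5 complete.
Predecessor durations: [6, 6, 3, 3, 10]
ES = 6 + 6 + 3 + 3 + 10 = 28

28


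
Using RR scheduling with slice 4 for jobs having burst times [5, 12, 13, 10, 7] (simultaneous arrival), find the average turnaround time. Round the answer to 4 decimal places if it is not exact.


Time quantum = 4
Execution trace:
  J1 runs 4 units, time = 4
  J2 runs 4 units, time = 8
  J3 runs 4 units, time = 12
  J4 runs 4 units, time = 16
  J5 runs 4 units, time = 20
  J1 runs 1 units, time = 21
  J2 runs 4 units, time = 25
  J3 runs 4 units, time = 29
  J4 runs 4 units, time = 33
  J5 runs 3 units, time = 36
  J2 runs 4 units, time = 40
  J3 runs 4 units, time = 44
  J4 runs 2 units, time = 46
  J3 runs 1 units, time = 47
Finish times: [21, 40, 47, 46, 36]
Average turnaround = 190/5 = 38.0

38.0


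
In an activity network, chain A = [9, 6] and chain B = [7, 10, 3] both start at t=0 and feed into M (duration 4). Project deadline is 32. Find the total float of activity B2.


Forward pass: ES(B2) = sum of predecessors on chain B = 7
EF = ES + duration = 7 + 10 = 17
Backward pass: LF(M) = deadline = 32; LS(M) = 32 - 4 = 28
LF(B2) = LS(M) - sum(successors on chain B) = 28 - 3 = 25
LS = LF - duration = 25 - 10 = 15
Total float = LS - ES = 15 - 7 = 8

8


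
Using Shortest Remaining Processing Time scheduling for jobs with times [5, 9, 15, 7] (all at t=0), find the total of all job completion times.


Since all jobs arrive at t=0, SRPT equals SPT ordering.
SPT order: [5, 7, 9, 15]
Completion times:
  Job 1: p=5, C=5
  Job 2: p=7, C=12
  Job 3: p=9, C=21
  Job 4: p=15, C=36
Total completion time = 5 + 12 + 21 + 36 = 74

74


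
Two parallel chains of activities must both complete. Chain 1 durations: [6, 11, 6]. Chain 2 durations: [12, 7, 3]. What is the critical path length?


Path A total = 6 + 11 + 6 = 23
Path B total = 12 + 7 + 3 = 22
Critical path = longest path = max(23, 22) = 23

23


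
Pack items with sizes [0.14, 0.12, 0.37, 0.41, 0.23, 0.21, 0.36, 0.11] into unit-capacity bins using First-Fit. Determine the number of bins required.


Place items sequentially using First-Fit:
  Item 0.14 -> new Bin 1
  Item 0.12 -> Bin 1 (now 0.26)
  Item 0.37 -> Bin 1 (now 0.63)
  Item 0.41 -> new Bin 2
  Item 0.23 -> Bin 1 (now 0.86)
  Item 0.21 -> Bin 2 (now 0.62)
  Item 0.36 -> Bin 2 (now 0.98)
  Item 0.11 -> Bin 1 (now 0.97)
Total bins used = 2

2


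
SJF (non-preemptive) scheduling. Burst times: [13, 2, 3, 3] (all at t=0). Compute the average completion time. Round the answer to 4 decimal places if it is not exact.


SJF order (ascending): [2, 3, 3, 13]
Completion times:
  Job 1: burst=2, C=2
  Job 2: burst=3, C=5
  Job 3: burst=3, C=8
  Job 4: burst=13, C=21
Average completion = 36/4 = 9.0

9.0


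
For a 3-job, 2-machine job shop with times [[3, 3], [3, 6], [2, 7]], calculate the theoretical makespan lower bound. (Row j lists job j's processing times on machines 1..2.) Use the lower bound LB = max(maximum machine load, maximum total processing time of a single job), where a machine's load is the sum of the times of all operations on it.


Machine loads:
  Machine 1: 3 + 3 + 2 = 8
  Machine 2: 3 + 6 + 7 = 16
Max machine load = 16
Job totals:
  Job 1: 6
  Job 2: 9
  Job 3: 9
Max job total = 9
Lower bound = max(16, 9) = 16

16


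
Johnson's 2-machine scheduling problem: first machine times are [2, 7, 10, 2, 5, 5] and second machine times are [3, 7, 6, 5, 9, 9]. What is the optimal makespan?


Apply Johnson's rule:
  Group 1 (a <= b): [(1, 2, 3), (4, 2, 5), (5, 5, 9), (6, 5, 9), (2, 7, 7)]
  Group 2 (a > b): [(3, 10, 6)]
Optimal job order: [1, 4, 5, 6, 2, 3]
Schedule:
  Job 1: M1 done at 2, M2 done at 5
  Job 4: M1 done at 4, M2 done at 10
  Job 5: M1 done at 9, M2 done at 19
  Job 6: M1 done at 14, M2 done at 28
  Job 2: M1 done at 21, M2 done at 35
  Job 3: M1 done at 31, M2 done at 41
Makespan = 41

41


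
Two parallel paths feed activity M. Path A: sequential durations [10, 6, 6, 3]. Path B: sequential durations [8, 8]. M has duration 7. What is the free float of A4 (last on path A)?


ES(A4) = sum of predecessors on chain A = 22
EF(A4) = ES + duration = 22 + 3 = 25
Successor of A4 is M. ES(M) = max(sum(A), sum(B)) = max(25, 16) = 25
Free float = ES(successor) - EF(current) = 25 - 25 = 0

0


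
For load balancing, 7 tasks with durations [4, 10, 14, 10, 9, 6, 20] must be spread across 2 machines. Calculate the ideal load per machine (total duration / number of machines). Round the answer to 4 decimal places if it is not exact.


Total processing time = 4 + 10 + 14 + 10 + 9 + 6 + 20 = 73
Number of machines = 2
Ideal balanced load = 73 / 2 = 36.5

36.5


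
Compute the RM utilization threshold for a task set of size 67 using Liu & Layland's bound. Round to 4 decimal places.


Compute 2^(1/67) = 1.0103991798
Subtract 1: 1.0103991798 - 1 = 0.0103991798
Multiply by n: 67 * 0.0103991798 = 0.6967450466
Round to 4 dp: 0.6967

0.6967


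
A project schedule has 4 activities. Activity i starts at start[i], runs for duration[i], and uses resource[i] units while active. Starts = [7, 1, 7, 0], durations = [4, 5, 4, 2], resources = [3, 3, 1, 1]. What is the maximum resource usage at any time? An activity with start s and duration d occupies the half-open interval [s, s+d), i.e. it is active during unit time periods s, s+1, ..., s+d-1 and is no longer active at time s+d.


Each activity i is active on [start_i, start_i + duration_i).
Compute total resource usage per time slot:
  t=0: active resources = [1], total = 1
  t=1: active resources = [3, 1], total = 4
  t=2: active resources = [3], total = 3
  t=3: active resources = [3], total = 3
  t=4: active resources = [3], total = 3
  t=5: active resources = [3], total = 3
  t=6: active resources = [], total = 0
  t=7: active resources = [3, 1], total = 4
  t=8: active resources = [3, 1], total = 4
  t=9: active resources = [3, 1], total = 4
  t=10: active resources = [3, 1], total = 4
Peak resource demand = 4

4


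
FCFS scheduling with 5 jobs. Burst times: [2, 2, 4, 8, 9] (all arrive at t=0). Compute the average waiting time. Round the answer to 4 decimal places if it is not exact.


FCFS order (as given): [2, 2, 4, 8, 9]
Waiting times:
  Job 1: wait = 0
  Job 2: wait = 2
  Job 3: wait = 4
  Job 4: wait = 8
  Job 5: wait = 16
Sum of waiting times = 30
Average waiting time = 30/5 = 6.0

6.0


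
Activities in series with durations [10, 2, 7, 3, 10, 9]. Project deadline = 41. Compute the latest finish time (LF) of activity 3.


LF(activity 3) = deadline - sum of successor durations
Successors: activities 4 through 6 with durations [3, 10, 9]
Sum of successor durations = 22
LF = 41 - 22 = 19

19


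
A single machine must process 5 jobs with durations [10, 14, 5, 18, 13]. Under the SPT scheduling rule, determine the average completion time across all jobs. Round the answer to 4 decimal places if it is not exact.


Sort jobs by processing time (SPT order): [5, 10, 13, 14, 18]
Compute completion times sequentially:
  Job 1: processing = 5, completes at 5
  Job 2: processing = 10, completes at 15
  Job 3: processing = 13, completes at 28
  Job 4: processing = 14, completes at 42
  Job 5: processing = 18, completes at 60
Sum of completion times = 150
Average completion time = 150/5 = 30.0

30.0


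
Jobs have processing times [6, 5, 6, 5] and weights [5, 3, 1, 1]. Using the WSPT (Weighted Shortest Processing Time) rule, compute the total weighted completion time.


Compute p/w ratios and sort ascending (WSPT): [(6, 5), (5, 3), (5, 1), (6, 1)]
Compute weighted completion times:
  Job (p=6,w=5): C=6, w*C=5*6=30
  Job (p=5,w=3): C=11, w*C=3*11=33
  Job (p=5,w=1): C=16, w*C=1*16=16
  Job (p=6,w=1): C=22, w*C=1*22=22
Total weighted completion time = 101

101


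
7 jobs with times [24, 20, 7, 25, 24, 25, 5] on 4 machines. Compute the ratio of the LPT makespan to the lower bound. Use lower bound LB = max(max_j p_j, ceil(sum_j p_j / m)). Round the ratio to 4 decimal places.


LPT order: [25, 25, 24, 24, 20, 7, 5]
Machine loads after assignment: [30, 25, 44, 31]
LPT makespan = 44
Lower bound = max(max_job, ceil(total/4)) = max(25, 33) = 33
Ratio = 44 / 33 = 1.3333

1.3333


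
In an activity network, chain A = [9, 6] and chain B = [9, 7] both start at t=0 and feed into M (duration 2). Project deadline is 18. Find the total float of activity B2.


Forward pass: ES(B2) = sum of predecessors on chain B = 9
EF = ES + duration = 9 + 7 = 16
Backward pass: LF(M) = deadline = 18; LS(M) = 18 - 2 = 16
LF(B2) = LS(M) - sum(successors on chain B) = 16 - 0 = 16
LS = LF - duration = 16 - 7 = 9
Total float = LS - ES = 9 - 9 = 0

0


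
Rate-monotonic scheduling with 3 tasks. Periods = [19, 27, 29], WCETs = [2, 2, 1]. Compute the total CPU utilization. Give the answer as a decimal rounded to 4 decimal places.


Compute individual utilizations (exact fractions):
  Task 1: C/T = 2/19 (approx. 0.1053)
  Task 2: C/T = 2/27 (approx. 0.0741)
  Task 3: C/T = 1/29 (approx. 0.0345)
Total utilization U = 2/19 + 2/27 + 1/29 = 3181/14877
Rounded to 4 decimal places: U = 0.2138
RM (Liu & Layland) bound for 3 tasks = 0.779763; compare with U = 3181/14877 (approx. 0.213820)
U <= bound, so schedulable by RM sufficient condition.

0.2138


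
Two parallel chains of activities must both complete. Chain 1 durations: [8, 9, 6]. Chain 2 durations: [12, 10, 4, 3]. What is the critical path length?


Path A total = 8 + 9 + 6 = 23
Path B total = 12 + 10 + 4 + 3 = 29
Critical path = longest path = max(23, 29) = 29

29


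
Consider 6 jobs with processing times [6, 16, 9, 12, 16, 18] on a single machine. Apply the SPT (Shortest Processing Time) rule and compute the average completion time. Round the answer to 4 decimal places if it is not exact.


Sort jobs by processing time (SPT order): [6, 9, 12, 16, 16, 18]
Compute completion times sequentially:
  Job 1: processing = 6, completes at 6
  Job 2: processing = 9, completes at 15
  Job 3: processing = 12, completes at 27
  Job 4: processing = 16, completes at 43
  Job 5: processing = 16, completes at 59
  Job 6: processing = 18, completes at 77
Sum of completion times = 227
Average completion time = 227/6 = 37.8333

37.8333


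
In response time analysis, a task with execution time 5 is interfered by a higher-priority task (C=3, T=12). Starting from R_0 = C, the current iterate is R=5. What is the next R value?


R_next = C + ceil(R_prev / T_hp) * C_hp
ceil(5 / 12) = ceil(0.4167) = 1
Interference = 1 * 3 = 3
R_next = 5 + 3 = 8

8


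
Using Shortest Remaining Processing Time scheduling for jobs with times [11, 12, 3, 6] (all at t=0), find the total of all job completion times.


Since all jobs arrive at t=0, SRPT equals SPT ordering.
SPT order: [3, 6, 11, 12]
Completion times:
  Job 1: p=3, C=3
  Job 2: p=6, C=9
  Job 3: p=11, C=20
  Job 4: p=12, C=32
Total completion time = 3 + 9 + 20 + 32 = 64

64


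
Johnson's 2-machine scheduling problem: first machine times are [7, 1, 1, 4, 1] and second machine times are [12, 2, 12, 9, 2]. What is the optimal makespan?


Apply Johnson's rule:
  Group 1 (a <= b): [(2, 1, 2), (3, 1, 12), (5, 1, 2), (4, 4, 9), (1, 7, 12)]
  Group 2 (a > b): []
Optimal job order: [2, 3, 5, 4, 1]
Schedule:
  Job 2: M1 done at 1, M2 done at 3
  Job 3: M1 done at 2, M2 done at 15
  Job 5: M1 done at 3, M2 done at 17
  Job 4: M1 done at 7, M2 done at 26
  Job 1: M1 done at 14, M2 done at 38
Makespan = 38

38


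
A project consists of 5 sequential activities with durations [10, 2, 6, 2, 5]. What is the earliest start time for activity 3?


Activity 3 starts after activities 1 through 2 complete.
Predecessor durations: [10, 2]
ES = 10 + 2 = 12

12


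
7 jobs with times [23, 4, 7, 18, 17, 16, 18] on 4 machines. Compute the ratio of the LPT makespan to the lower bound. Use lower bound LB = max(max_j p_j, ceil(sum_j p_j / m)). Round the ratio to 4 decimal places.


LPT order: [23, 18, 18, 17, 16, 7, 4]
Machine loads after assignment: [23, 25, 22, 33]
LPT makespan = 33
Lower bound = max(max_job, ceil(total/4)) = max(23, 26) = 26
Ratio = 33 / 26 = 1.2692

1.2692


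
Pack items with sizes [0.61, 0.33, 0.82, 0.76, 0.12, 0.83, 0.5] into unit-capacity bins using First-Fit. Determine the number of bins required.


Place items sequentially using First-Fit:
  Item 0.61 -> new Bin 1
  Item 0.33 -> Bin 1 (now 0.94)
  Item 0.82 -> new Bin 2
  Item 0.76 -> new Bin 3
  Item 0.12 -> Bin 2 (now 0.94)
  Item 0.83 -> new Bin 4
  Item 0.5 -> new Bin 5
Total bins used = 5

5


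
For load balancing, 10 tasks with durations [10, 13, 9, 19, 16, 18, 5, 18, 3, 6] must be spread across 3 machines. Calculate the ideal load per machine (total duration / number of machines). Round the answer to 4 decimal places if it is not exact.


Total processing time = 10 + 13 + 9 + 19 + 16 + 18 + 5 + 18 + 3 + 6 = 117
Number of machines = 3
Ideal balanced load = 117 / 3 = 39.0

39.0


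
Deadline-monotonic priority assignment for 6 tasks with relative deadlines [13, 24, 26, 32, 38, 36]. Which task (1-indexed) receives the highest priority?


Sort tasks by relative deadline (ascending):
  Task 1: deadline = 13
  Task 2: deadline = 24
  Task 3: deadline = 26
  Task 4: deadline = 32
  Task 6: deadline = 36
  Task 5: deadline = 38
Priority order (highest first): [1, 2, 3, 4, 6, 5]
Highest priority task = 1

1


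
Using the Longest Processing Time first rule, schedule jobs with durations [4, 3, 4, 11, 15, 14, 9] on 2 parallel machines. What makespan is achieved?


Sort jobs in decreasing order (LPT): [15, 14, 11, 9, 4, 4, 3]
Assign each job to the least loaded machine:
  Machine 1: jobs [15, 9, 4, 3], load = 31
  Machine 2: jobs [14, 11, 4], load = 29
Makespan = max load = 31

31


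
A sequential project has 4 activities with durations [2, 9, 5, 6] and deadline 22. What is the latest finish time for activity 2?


LF(activity 2) = deadline - sum of successor durations
Successors: activities 3 through 4 with durations [5, 6]
Sum of successor durations = 11
LF = 22 - 11 = 11

11


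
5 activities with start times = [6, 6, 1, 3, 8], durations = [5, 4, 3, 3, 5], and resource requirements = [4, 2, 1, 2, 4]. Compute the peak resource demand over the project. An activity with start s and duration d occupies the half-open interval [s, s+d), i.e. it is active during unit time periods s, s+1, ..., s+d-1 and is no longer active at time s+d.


Each activity i is active on [start_i, start_i + duration_i).
Compute total resource usage per time slot:
  t=0: active resources = [], total = 0
  t=1: active resources = [1], total = 1
  t=2: active resources = [1], total = 1
  t=3: active resources = [1, 2], total = 3
  t=4: active resources = [2], total = 2
  t=5: active resources = [2], total = 2
  t=6: active resources = [4, 2], total = 6
  t=7: active resources = [4, 2], total = 6
  t=8: active resources = [4, 2, 4], total = 10
  t=9: active resources = [4, 2, 4], total = 10
  t=10: active resources = [4, 4], total = 8
  t=11: active resources = [4], total = 4
  t=12: active resources = [4], total = 4
Peak resource demand = 10

10


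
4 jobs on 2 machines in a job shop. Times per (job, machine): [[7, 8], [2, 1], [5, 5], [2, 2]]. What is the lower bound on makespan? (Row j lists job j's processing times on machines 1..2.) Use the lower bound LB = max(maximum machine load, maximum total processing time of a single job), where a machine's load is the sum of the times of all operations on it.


Machine loads:
  Machine 1: 7 + 2 + 5 + 2 = 16
  Machine 2: 8 + 1 + 5 + 2 = 16
Max machine load = 16
Job totals:
  Job 1: 15
  Job 2: 3
  Job 3: 10
  Job 4: 4
Max job total = 15
Lower bound = max(16, 15) = 16

16


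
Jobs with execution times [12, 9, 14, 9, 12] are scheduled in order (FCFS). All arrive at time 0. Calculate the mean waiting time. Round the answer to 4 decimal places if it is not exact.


FCFS order (as given): [12, 9, 14, 9, 12]
Waiting times:
  Job 1: wait = 0
  Job 2: wait = 12
  Job 3: wait = 21
  Job 4: wait = 35
  Job 5: wait = 44
Sum of waiting times = 112
Average waiting time = 112/5 = 22.4

22.4


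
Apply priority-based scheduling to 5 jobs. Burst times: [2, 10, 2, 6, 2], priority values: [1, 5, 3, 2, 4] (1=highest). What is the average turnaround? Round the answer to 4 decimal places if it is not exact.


Sort by priority (ascending = highest first):
Order: [(1, 2), (2, 6), (3, 2), (4, 2), (5, 10)]
Completion times:
  Priority 1, burst=2, C=2
  Priority 2, burst=6, C=8
  Priority 3, burst=2, C=10
  Priority 4, burst=2, C=12
  Priority 5, burst=10, C=22
Average turnaround = 54/5 = 10.8

10.8


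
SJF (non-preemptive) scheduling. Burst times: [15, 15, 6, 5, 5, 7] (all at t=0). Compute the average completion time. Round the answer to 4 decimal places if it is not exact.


SJF order (ascending): [5, 5, 6, 7, 15, 15]
Completion times:
  Job 1: burst=5, C=5
  Job 2: burst=5, C=10
  Job 3: burst=6, C=16
  Job 4: burst=7, C=23
  Job 5: burst=15, C=38
  Job 6: burst=15, C=53
Average completion = 145/6 = 24.1667

24.1667


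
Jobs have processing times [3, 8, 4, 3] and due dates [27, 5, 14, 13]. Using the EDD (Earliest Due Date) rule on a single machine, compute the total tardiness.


Sort by due date (EDD order): [(8, 5), (3, 13), (4, 14), (3, 27)]
Compute completion times and tardiness:
  Job 1: p=8, d=5, C=8, tardiness=max(0,8-5)=3
  Job 2: p=3, d=13, C=11, tardiness=max(0,11-13)=0
  Job 3: p=4, d=14, C=15, tardiness=max(0,15-14)=1
  Job 4: p=3, d=27, C=18, tardiness=max(0,18-27)=0
Total tardiness = 4

4


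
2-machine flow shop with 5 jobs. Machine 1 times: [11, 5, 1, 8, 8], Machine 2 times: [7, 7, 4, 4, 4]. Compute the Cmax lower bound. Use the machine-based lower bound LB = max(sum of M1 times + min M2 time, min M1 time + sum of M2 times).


LB1 = sum(M1 times) + min(M2 times) = 33 + 4 = 37
LB2 = min(M1 times) + sum(M2 times) = 1 + 26 = 27
Lower bound = max(LB1, LB2) = max(37, 27) = 37

37


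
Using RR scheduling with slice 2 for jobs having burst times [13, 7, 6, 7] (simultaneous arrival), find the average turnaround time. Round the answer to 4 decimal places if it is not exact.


Time quantum = 2
Execution trace:
  J1 runs 2 units, time = 2
  J2 runs 2 units, time = 4
  J3 runs 2 units, time = 6
  J4 runs 2 units, time = 8
  J1 runs 2 units, time = 10
  J2 runs 2 units, time = 12
  J3 runs 2 units, time = 14
  J4 runs 2 units, time = 16
  J1 runs 2 units, time = 18
  J2 runs 2 units, time = 20
  J3 runs 2 units, time = 22
  J4 runs 2 units, time = 24
  J1 runs 2 units, time = 26
  J2 runs 1 units, time = 27
  J4 runs 1 units, time = 28
  J1 runs 2 units, time = 30
  J1 runs 2 units, time = 32
  J1 runs 1 units, time = 33
Finish times: [33, 27, 22, 28]
Average turnaround = 110/4 = 27.5

27.5


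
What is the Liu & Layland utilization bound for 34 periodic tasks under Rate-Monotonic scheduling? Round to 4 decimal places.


Compute 2^(1/34) = 1.0205959096
Subtract 1: 1.0205959096 - 1 = 0.0205959096
Multiply by n: 34 * 0.0205959096 = 0.7002609264
Round to 4 dp: 0.7003

0.7003


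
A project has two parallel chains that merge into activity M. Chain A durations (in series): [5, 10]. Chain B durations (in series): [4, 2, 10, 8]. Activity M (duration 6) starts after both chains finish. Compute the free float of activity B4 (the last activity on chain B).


ES(B4) = sum of predecessors on chain B = 16
EF(B4) = ES + duration = 16 + 8 = 24
Successor of B4 is M. ES(M) = max(sum(A), sum(B)) = max(15, 24) = 24
Free float = ES(successor) - EF(current) = 24 - 24 = 0

0


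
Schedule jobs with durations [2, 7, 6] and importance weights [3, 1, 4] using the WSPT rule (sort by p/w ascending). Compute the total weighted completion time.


Compute p/w ratios and sort ascending (WSPT): [(2, 3), (6, 4), (7, 1)]
Compute weighted completion times:
  Job (p=2,w=3): C=2, w*C=3*2=6
  Job (p=6,w=4): C=8, w*C=4*8=32
  Job (p=7,w=1): C=15, w*C=1*15=15
Total weighted completion time = 53

53


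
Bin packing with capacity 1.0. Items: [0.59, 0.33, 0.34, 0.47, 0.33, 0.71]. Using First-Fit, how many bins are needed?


Place items sequentially using First-Fit:
  Item 0.59 -> new Bin 1
  Item 0.33 -> Bin 1 (now 0.92)
  Item 0.34 -> new Bin 2
  Item 0.47 -> Bin 2 (now 0.81)
  Item 0.33 -> new Bin 3
  Item 0.71 -> new Bin 4
Total bins used = 4

4


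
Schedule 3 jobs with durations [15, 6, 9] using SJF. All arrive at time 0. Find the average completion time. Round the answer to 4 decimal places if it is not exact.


SJF order (ascending): [6, 9, 15]
Completion times:
  Job 1: burst=6, C=6
  Job 2: burst=9, C=15
  Job 3: burst=15, C=30
Average completion = 51/3 = 17.0

17.0


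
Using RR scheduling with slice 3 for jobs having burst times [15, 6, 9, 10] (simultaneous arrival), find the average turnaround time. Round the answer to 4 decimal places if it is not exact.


Time quantum = 3
Execution trace:
  J1 runs 3 units, time = 3
  J2 runs 3 units, time = 6
  J3 runs 3 units, time = 9
  J4 runs 3 units, time = 12
  J1 runs 3 units, time = 15
  J2 runs 3 units, time = 18
  J3 runs 3 units, time = 21
  J4 runs 3 units, time = 24
  J1 runs 3 units, time = 27
  J3 runs 3 units, time = 30
  J4 runs 3 units, time = 33
  J1 runs 3 units, time = 36
  J4 runs 1 units, time = 37
  J1 runs 3 units, time = 40
Finish times: [40, 18, 30, 37]
Average turnaround = 125/4 = 31.25

31.25


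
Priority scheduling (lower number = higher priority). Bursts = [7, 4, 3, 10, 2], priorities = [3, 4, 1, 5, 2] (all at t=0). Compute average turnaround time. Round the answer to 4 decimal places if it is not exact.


Sort by priority (ascending = highest first):
Order: [(1, 3), (2, 2), (3, 7), (4, 4), (5, 10)]
Completion times:
  Priority 1, burst=3, C=3
  Priority 2, burst=2, C=5
  Priority 3, burst=7, C=12
  Priority 4, burst=4, C=16
  Priority 5, burst=10, C=26
Average turnaround = 62/5 = 12.4

12.4


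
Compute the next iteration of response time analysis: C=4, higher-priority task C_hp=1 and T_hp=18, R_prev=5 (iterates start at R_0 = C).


R_next = C + ceil(R_prev / T_hp) * C_hp
ceil(5 / 18) = ceil(0.2778) = 1
Interference = 1 * 1 = 1
R_next = 4 + 1 = 5
R_next = R_prev, so the iteration has converged (response time = 5).

5


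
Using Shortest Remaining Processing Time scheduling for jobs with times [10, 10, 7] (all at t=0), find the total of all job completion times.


Since all jobs arrive at t=0, SRPT equals SPT ordering.
SPT order: [7, 10, 10]
Completion times:
  Job 1: p=7, C=7
  Job 2: p=10, C=17
  Job 3: p=10, C=27
Total completion time = 7 + 17 + 27 = 51

51


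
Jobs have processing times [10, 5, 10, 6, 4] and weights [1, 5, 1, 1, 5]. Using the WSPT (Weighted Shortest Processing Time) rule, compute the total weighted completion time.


Compute p/w ratios and sort ascending (WSPT): [(4, 5), (5, 5), (6, 1), (10, 1), (10, 1)]
Compute weighted completion times:
  Job (p=4,w=5): C=4, w*C=5*4=20
  Job (p=5,w=5): C=9, w*C=5*9=45
  Job (p=6,w=1): C=15, w*C=1*15=15
  Job (p=10,w=1): C=25, w*C=1*25=25
  Job (p=10,w=1): C=35, w*C=1*35=35
Total weighted completion time = 140

140


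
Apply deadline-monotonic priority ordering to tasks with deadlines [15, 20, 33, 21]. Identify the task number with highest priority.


Sort tasks by relative deadline (ascending):
  Task 1: deadline = 15
  Task 2: deadline = 20
  Task 4: deadline = 21
  Task 3: deadline = 33
Priority order (highest first): [1, 2, 4, 3]
Highest priority task = 1

1


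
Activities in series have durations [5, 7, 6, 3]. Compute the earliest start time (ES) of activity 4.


Activity 4 starts after activities 1 through 3 complete.
Predecessor durations: [5, 7, 6]
ES = 5 + 7 + 6 = 18

18


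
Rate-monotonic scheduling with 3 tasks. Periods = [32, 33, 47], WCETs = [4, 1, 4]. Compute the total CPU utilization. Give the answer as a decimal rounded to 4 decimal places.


Compute individual utilizations (exact fractions):
  Task 1: C/T = 4/32 = 1/8 (approx. 0.125)
  Task 2: C/T = 1/33 (approx. 0.0303)
  Task 3: C/T = 4/47 (approx. 0.0851)
Total utilization U = 1/8 + 1/33 + 4/47 = 2983/12408
Rounded to 4 decimal places: U = 0.2404
RM (Liu & Layland) bound for 3 tasks = 0.779763; compare with U = 2983/12408 (approx. 0.240409)
U <= bound, so schedulable by RM sufficient condition.

0.2404


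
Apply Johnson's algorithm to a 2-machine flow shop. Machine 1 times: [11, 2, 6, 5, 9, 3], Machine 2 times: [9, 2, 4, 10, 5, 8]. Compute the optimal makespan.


Apply Johnson's rule:
  Group 1 (a <= b): [(2, 2, 2), (6, 3, 8), (4, 5, 10)]
  Group 2 (a > b): [(1, 11, 9), (5, 9, 5), (3, 6, 4)]
Optimal job order: [2, 6, 4, 1, 5, 3]
Schedule:
  Job 2: M1 done at 2, M2 done at 4
  Job 6: M1 done at 5, M2 done at 13
  Job 4: M1 done at 10, M2 done at 23
  Job 1: M1 done at 21, M2 done at 32
  Job 5: M1 done at 30, M2 done at 37
  Job 3: M1 done at 36, M2 done at 41
Makespan = 41

41


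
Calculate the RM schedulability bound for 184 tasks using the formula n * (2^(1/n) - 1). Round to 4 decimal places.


Compute 2^(1/184) = 1.0037742087
Subtract 1: 1.0037742087 - 1 = 0.0037742087
Multiply by n: 184 * 0.0037742087 = 0.6944544008
Round to 4 dp: 0.6945

0.6945


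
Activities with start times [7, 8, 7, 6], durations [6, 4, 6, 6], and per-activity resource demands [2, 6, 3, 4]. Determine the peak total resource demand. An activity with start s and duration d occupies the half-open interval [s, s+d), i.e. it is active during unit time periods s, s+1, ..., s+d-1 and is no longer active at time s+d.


Each activity i is active on [start_i, start_i + duration_i).
Compute total resource usage per time slot:
  t=0: active resources = [], total = 0
  t=1: active resources = [], total = 0
  t=2: active resources = [], total = 0
  t=3: active resources = [], total = 0
  t=4: active resources = [], total = 0
  t=5: active resources = [], total = 0
  t=6: active resources = [4], total = 4
  t=7: active resources = [2, 3, 4], total = 9
  t=8: active resources = [2, 6, 3, 4], total = 15
  t=9: active resources = [2, 6, 3, 4], total = 15
  t=10: active resources = [2, 6, 3, 4], total = 15
  t=11: active resources = [2, 6, 3, 4], total = 15
  t=12: active resources = [2, 3], total = 5
Peak resource demand = 15

15


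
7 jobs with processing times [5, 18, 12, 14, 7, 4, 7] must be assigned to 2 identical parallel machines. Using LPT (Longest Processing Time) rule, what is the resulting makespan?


Sort jobs in decreasing order (LPT): [18, 14, 12, 7, 7, 5, 4]
Assign each job to the least loaded machine:
  Machine 1: jobs [18, 7, 7], load = 32
  Machine 2: jobs [14, 12, 5, 4], load = 35
Makespan = max load = 35

35


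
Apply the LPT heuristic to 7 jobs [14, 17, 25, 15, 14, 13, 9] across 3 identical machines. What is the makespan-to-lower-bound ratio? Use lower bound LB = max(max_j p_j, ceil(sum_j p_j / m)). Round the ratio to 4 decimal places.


LPT order: [25, 17, 15, 14, 14, 13, 9]
Machine loads after assignment: [38, 31, 38]
LPT makespan = 38
Lower bound = max(max_job, ceil(total/3)) = max(25, 36) = 36
Ratio = 38 / 36 = 1.0556

1.0556


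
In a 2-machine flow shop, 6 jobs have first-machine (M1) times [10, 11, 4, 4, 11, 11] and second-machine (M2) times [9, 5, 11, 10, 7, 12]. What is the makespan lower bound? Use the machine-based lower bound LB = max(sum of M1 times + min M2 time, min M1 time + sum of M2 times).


LB1 = sum(M1 times) + min(M2 times) = 51 + 5 = 56
LB2 = min(M1 times) + sum(M2 times) = 4 + 54 = 58
Lower bound = max(LB1, LB2) = max(56, 58) = 58

58


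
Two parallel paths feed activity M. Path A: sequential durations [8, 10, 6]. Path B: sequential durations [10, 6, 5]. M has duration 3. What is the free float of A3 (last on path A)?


ES(A3) = sum of predecessors on chain A = 18
EF(A3) = ES + duration = 18 + 6 = 24
Successor of A3 is M. ES(M) = max(sum(A), sum(B)) = max(24, 21) = 24
Free float = ES(successor) - EF(current) = 24 - 24 = 0

0


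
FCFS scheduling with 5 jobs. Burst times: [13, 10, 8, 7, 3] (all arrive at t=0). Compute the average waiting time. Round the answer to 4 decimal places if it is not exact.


FCFS order (as given): [13, 10, 8, 7, 3]
Waiting times:
  Job 1: wait = 0
  Job 2: wait = 13
  Job 3: wait = 23
  Job 4: wait = 31
  Job 5: wait = 38
Sum of waiting times = 105
Average waiting time = 105/5 = 21.0

21.0


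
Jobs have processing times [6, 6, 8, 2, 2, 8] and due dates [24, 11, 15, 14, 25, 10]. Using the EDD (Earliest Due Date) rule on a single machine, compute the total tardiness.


Sort by due date (EDD order): [(8, 10), (6, 11), (2, 14), (8, 15), (6, 24), (2, 25)]
Compute completion times and tardiness:
  Job 1: p=8, d=10, C=8, tardiness=max(0,8-10)=0
  Job 2: p=6, d=11, C=14, tardiness=max(0,14-11)=3
  Job 3: p=2, d=14, C=16, tardiness=max(0,16-14)=2
  Job 4: p=8, d=15, C=24, tardiness=max(0,24-15)=9
  Job 5: p=6, d=24, C=30, tardiness=max(0,30-24)=6
  Job 6: p=2, d=25, C=32, tardiness=max(0,32-25)=7
Total tardiness = 27

27


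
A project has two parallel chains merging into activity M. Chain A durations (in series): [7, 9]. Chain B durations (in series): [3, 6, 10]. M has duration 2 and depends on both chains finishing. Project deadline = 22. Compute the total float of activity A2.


Forward pass: ES(A2) = sum of predecessors on chain A = 7
EF = ES + duration = 7 + 9 = 16
Backward pass: LF(M) = deadline = 22; LS(M) = 22 - 2 = 20
LF(A2) = LS(M) - sum(successors on chain A) = 20 - 0 = 20
LS = LF - duration = 20 - 9 = 11
Total float = LS - ES = 11 - 7 = 4

4


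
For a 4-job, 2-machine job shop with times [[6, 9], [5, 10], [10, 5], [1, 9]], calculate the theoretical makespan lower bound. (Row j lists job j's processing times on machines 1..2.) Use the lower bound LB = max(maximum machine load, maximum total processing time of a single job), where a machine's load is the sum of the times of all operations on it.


Machine loads:
  Machine 1: 6 + 5 + 10 + 1 = 22
  Machine 2: 9 + 10 + 5 + 9 = 33
Max machine load = 33
Job totals:
  Job 1: 15
  Job 2: 15
  Job 3: 15
  Job 4: 10
Max job total = 15
Lower bound = max(33, 15) = 33

33


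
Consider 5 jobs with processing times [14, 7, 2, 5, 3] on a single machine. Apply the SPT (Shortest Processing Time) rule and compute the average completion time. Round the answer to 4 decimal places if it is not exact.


Sort jobs by processing time (SPT order): [2, 3, 5, 7, 14]
Compute completion times sequentially:
  Job 1: processing = 2, completes at 2
  Job 2: processing = 3, completes at 5
  Job 3: processing = 5, completes at 10
  Job 4: processing = 7, completes at 17
  Job 5: processing = 14, completes at 31
Sum of completion times = 65
Average completion time = 65/5 = 13.0

13.0


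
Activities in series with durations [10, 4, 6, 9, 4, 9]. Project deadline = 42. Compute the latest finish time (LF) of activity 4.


LF(activity 4) = deadline - sum of successor durations
Successors: activities 5 through 6 with durations [4, 9]
Sum of successor durations = 13
LF = 42 - 13 = 29

29


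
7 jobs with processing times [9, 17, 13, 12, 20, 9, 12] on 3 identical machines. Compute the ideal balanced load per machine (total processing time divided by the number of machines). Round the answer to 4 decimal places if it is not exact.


Total processing time = 9 + 17 + 13 + 12 + 20 + 9 + 12 = 92
Number of machines = 3
Ideal balanced load = 92 / 3 = 30.6667

30.6667


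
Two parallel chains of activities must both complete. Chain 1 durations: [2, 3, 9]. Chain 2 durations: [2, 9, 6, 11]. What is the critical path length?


Path A total = 2 + 3 + 9 = 14
Path B total = 2 + 9 + 6 + 11 = 28
Critical path = longest path = max(14, 28) = 28

28


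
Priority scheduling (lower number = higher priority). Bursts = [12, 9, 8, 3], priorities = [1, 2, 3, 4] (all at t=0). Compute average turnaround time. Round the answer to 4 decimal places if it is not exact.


Sort by priority (ascending = highest first):
Order: [(1, 12), (2, 9), (3, 8), (4, 3)]
Completion times:
  Priority 1, burst=12, C=12
  Priority 2, burst=9, C=21
  Priority 3, burst=8, C=29
  Priority 4, burst=3, C=32
Average turnaround = 94/4 = 23.5

23.5


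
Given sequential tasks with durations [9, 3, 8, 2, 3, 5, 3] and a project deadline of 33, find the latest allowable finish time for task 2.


LF(activity 2) = deadline - sum of successor durations
Successors: activities 3 through 7 with durations [8, 2, 3, 5, 3]
Sum of successor durations = 21
LF = 33 - 21 = 12

12


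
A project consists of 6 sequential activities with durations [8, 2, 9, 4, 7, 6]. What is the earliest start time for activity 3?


Activity 3 starts after activities 1 through 2 complete.
Predecessor durations: [8, 2]
ES = 8 + 2 = 10

10


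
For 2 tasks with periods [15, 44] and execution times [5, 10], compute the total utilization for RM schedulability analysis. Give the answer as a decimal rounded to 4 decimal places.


Compute individual utilizations (exact fractions):
  Task 1: C/T = 5/15 = 1/3 (approx. 0.3333)
  Task 2: C/T = 10/44 = 5/22 (approx. 0.2273)
Total utilization U = 1/3 + 5/22 = 37/66
Rounded to 4 decimal places: U = 0.5606
RM (Liu & Layland) bound for 2 tasks = 0.828427; compare with U = 37/66 (approx. 0.560606)
U <= bound, so schedulable by RM sufficient condition.

0.5606


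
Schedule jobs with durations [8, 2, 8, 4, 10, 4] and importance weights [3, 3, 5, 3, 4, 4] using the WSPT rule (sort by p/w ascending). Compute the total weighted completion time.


Compute p/w ratios and sort ascending (WSPT): [(2, 3), (4, 4), (4, 3), (8, 5), (10, 4), (8, 3)]
Compute weighted completion times:
  Job (p=2,w=3): C=2, w*C=3*2=6
  Job (p=4,w=4): C=6, w*C=4*6=24
  Job (p=4,w=3): C=10, w*C=3*10=30
  Job (p=8,w=5): C=18, w*C=5*18=90
  Job (p=10,w=4): C=28, w*C=4*28=112
  Job (p=8,w=3): C=36, w*C=3*36=108
Total weighted completion time = 370

370


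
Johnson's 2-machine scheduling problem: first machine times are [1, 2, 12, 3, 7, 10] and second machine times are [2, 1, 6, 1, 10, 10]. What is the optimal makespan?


Apply Johnson's rule:
  Group 1 (a <= b): [(1, 1, 2), (5, 7, 10), (6, 10, 10)]
  Group 2 (a > b): [(3, 12, 6), (2, 2, 1), (4, 3, 1)]
Optimal job order: [1, 5, 6, 3, 2, 4]
Schedule:
  Job 1: M1 done at 1, M2 done at 3
  Job 5: M1 done at 8, M2 done at 18
  Job 6: M1 done at 18, M2 done at 28
  Job 3: M1 done at 30, M2 done at 36
  Job 2: M1 done at 32, M2 done at 37
  Job 4: M1 done at 35, M2 done at 38
Makespan = 38

38


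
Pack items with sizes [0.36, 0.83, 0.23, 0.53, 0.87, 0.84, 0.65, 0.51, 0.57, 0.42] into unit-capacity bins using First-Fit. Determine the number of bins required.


Place items sequentially using First-Fit:
  Item 0.36 -> new Bin 1
  Item 0.83 -> new Bin 2
  Item 0.23 -> Bin 1 (now 0.59)
  Item 0.53 -> new Bin 3
  Item 0.87 -> new Bin 4
  Item 0.84 -> new Bin 5
  Item 0.65 -> new Bin 6
  Item 0.51 -> new Bin 7
  Item 0.57 -> new Bin 8
  Item 0.42 -> Bin 3 (now 0.95)
Total bins used = 8

8


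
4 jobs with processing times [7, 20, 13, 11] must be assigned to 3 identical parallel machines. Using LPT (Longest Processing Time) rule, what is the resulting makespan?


Sort jobs in decreasing order (LPT): [20, 13, 11, 7]
Assign each job to the least loaded machine:
  Machine 1: jobs [20], load = 20
  Machine 2: jobs [13], load = 13
  Machine 3: jobs [11, 7], load = 18
Makespan = max load = 20

20


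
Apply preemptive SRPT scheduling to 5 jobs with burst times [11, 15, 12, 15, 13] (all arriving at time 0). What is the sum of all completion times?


Since all jobs arrive at t=0, SRPT equals SPT ordering.
SPT order: [11, 12, 13, 15, 15]
Completion times:
  Job 1: p=11, C=11
  Job 2: p=12, C=23
  Job 3: p=13, C=36
  Job 4: p=15, C=51
  Job 5: p=15, C=66
Total completion time = 11 + 23 + 36 + 51 + 66 = 187

187


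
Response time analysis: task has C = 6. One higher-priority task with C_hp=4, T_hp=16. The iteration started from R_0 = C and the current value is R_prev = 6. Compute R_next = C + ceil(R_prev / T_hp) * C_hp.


R_next = C + ceil(R_prev / T_hp) * C_hp
ceil(6 / 16) = ceil(0.375) = 1
Interference = 1 * 4 = 4
R_next = 6 + 4 = 10

10


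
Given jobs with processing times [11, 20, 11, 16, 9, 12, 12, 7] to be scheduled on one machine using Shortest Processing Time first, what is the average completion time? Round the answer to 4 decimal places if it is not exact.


Sort jobs by processing time (SPT order): [7, 9, 11, 11, 12, 12, 16, 20]
Compute completion times sequentially:
  Job 1: processing = 7, completes at 7
  Job 2: processing = 9, completes at 16
  Job 3: processing = 11, completes at 27
  Job 4: processing = 11, completes at 38
  Job 5: processing = 12, completes at 50
  Job 6: processing = 12, completes at 62
  Job 7: processing = 16, completes at 78
  Job 8: processing = 20, completes at 98
Sum of completion times = 376
Average completion time = 376/8 = 47.0

47.0


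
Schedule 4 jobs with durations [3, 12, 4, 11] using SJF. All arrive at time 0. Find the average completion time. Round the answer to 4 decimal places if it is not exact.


SJF order (ascending): [3, 4, 11, 12]
Completion times:
  Job 1: burst=3, C=3
  Job 2: burst=4, C=7
  Job 3: burst=11, C=18
  Job 4: burst=12, C=30
Average completion = 58/4 = 14.5

14.5


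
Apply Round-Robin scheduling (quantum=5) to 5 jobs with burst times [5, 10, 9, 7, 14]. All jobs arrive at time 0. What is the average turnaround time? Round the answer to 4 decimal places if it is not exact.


Time quantum = 5
Execution trace:
  J1 runs 5 units, time = 5
  J2 runs 5 units, time = 10
  J3 runs 5 units, time = 15
  J4 runs 5 units, time = 20
  J5 runs 5 units, time = 25
  J2 runs 5 units, time = 30
  J3 runs 4 units, time = 34
  J4 runs 2 units, time = 36
  J5 runs 5 units, time = 41
  J5 runs 4 units, time = 45
Finish times: [5, 30, 34, 36, 45]
Average turnaround = 150/5 = 30.0

30.0
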